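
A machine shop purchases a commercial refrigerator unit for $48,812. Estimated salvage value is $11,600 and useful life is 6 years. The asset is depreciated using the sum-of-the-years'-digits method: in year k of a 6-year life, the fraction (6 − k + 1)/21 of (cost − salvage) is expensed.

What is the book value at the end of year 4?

Depreciable base = $48,812 − $11,600 = $37,212.
Sum of the years' digits = 6+5+4+3+2+1 = 21.
Year 1: $37,212 × 6/21 = $10,632. Book value $38,180.
Year 2: $37,212 × 5/21 = $8,860. Book value $29,320.
Year 3: $37,212 × 4/21 = $7,088. Book value $22,232.
Year 4: $37,212 × 3/21 = $5,316. Book value $16,916.

$16,916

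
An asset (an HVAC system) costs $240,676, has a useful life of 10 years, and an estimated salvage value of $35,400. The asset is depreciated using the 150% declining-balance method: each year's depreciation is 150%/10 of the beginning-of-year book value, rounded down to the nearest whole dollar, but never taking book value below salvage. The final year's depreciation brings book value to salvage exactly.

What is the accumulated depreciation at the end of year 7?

$163,518

Depreciable base = $240,676 − $35,400 = $205,276.
Year 1: ⌊$240,676 × 150%/10⌋ = $36,101. Book value $204,575.
Year 2: ⌊$204,575 × 150%/10⌋ = $30,686. Book value $173,889.
Year 3: ⌊$173,889 × 150%/10⌋ = $26,083. Book value $147,806.
Year 4: ⌊$147,806 × 150%/10⌋ = $22,170. Book value $125,636.
Year 5: ⌊$125,636 × 150%/10⌋ = $18,845. Book value $106,791.
Year 6: ⌊$106,791 × 150%/10⌋ = $16,018. Book value $90,773.
Year 7: ⌊$90,773 × 150%/10⌋ = $13,615. Book value $77,158.
Accumulated through year 7 = $240,676 − $77,158 = $163,518.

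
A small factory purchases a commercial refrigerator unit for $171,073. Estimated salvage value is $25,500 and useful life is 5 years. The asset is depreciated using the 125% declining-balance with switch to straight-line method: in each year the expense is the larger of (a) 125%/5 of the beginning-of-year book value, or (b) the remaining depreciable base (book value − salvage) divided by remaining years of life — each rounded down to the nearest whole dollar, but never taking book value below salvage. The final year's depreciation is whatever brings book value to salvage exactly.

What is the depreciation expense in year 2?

Depreciable base = $171,073 − $25,500 = $145,573.
Year 1: DB = ⌊$171,073 × 125%/5⌋ = $42,768; SL = ⌊$145,573/5⌋ = $29,114 → take DB $42,768. Book value $128,305.
Year 2: DB = ⌊$128,305 × 125%/5⌋ = $32,076; SL = ⌊$102,805/4⌋ = $25,701 → take DB $32,076. Book value $96,229.

$32,076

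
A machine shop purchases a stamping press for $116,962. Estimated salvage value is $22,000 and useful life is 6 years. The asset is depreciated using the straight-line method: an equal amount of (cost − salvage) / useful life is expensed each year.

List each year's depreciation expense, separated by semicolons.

$15,827; $15,827; $15,827; $15,827; $15,827; $15,827

Depreciable base = $116,962 − $22,000 = $94,962.
Annual expense = $94,962 / 6 = $15,827.
End of year 1: book value $101,135.
End of year 2: book value $85,308.
End of year 3: book value $69,481.
End of year 4: book value $53,654.
End of year 5: book value $37,827.
End of year 6: book value $22,000.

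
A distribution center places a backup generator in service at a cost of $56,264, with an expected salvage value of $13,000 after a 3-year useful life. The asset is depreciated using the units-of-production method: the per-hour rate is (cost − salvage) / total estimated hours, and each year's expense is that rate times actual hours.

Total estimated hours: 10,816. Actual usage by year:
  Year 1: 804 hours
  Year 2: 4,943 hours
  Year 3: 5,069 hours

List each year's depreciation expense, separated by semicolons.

Depreciable base = $56,264 − $13,000 = $43,264.
Rate = $43,264 / 10,816 hours = $4 per hour.
Year 1: 804 × $4 = $3,216. Book value $53,048.
Year 2: 4,943 × $4 = $19,772. Book value $33,276.
Year 3: 5,069 × $4 = $20,276. Book value $13,000.

$3,216; $19,772; $20,276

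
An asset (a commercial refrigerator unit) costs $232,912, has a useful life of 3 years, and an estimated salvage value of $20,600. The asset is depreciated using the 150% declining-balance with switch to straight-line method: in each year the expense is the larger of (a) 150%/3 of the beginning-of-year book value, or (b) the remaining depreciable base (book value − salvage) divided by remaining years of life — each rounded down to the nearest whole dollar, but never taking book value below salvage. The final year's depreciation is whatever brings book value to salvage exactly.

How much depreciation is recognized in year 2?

Depreciable base = $232,912 − $20,600 = $212,312.
Year 1: DB = ⌊$232,912 × 150%/3⌋ = $116,456; SL = ⌊$212,312/3⌋ = $70,770 → take DB $116,456. Book value $116,456.
Year 2: DB = ⌊$116,456 × 150%/3⌋ = $58,228; SL = ⌊$95,856/2⌋ = $47,928 → take DB $58,228. Book value $58,228.

$58,228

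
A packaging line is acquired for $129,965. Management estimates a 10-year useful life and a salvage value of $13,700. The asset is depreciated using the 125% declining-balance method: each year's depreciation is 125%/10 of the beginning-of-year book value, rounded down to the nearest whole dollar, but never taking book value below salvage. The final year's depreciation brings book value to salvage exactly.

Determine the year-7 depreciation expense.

$7,291

Depreciable base = $129,965 − $13,700 = $116,265.
Year 1: ⌊$129,965 × 125%/10⌋ = $16,245. Book value $113,720.
Year 2: ⌊$113,720 × 125%/10⌋ = $14,215. Book value $99,505.
Year 3: ⌊$99,505 × 125%/10⌋ = $12,438. Book value $87,067.
Year 4: ⌊$87,067 × 125%/10⌋ = $10,883. Book value $76,184.
Year 5: ⌊$76,184 × 125%/10⌋ = $9,523. Book value $66,661.
Year 6: ⌊$66,661 × 125%/10⌋ = $8,332. Book value $58,329.
Year 7: ⌊$58,329 × 125%/10⌋ = $7,291. Book value $51,038.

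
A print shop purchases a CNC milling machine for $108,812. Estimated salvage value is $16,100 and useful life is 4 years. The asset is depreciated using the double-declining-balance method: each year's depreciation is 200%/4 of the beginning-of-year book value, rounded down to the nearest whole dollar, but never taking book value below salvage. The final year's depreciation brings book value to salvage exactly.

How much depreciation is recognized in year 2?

$27,203

Depreciable base = $108,812 − $16,100 = $92,712.
Year 1: ⌊$108,812 × 200%/4⌋ = $54,406. Book value $54,406.
Year 2: ⌊$54,406 × 200%/4⌋ = $27,203. Book value $27,203.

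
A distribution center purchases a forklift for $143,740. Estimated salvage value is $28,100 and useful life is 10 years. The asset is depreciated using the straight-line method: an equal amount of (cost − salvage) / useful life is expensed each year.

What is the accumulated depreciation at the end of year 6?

$69,384

Depreciable base = $143,740 − $28,100 = $115,640.
Annual expense = $115,640 / 10 = $11,564.
End of year 1: book value $132,176.
End of year 2: book value $120,612.
End of year 3: book value $109,048.
End of year 4: book value $97,484.
End of year 5: book value $85,920.
End of year 6: book value $74,356.
Accumulated through year 6 = $143,740 − $74,356 = $69,384.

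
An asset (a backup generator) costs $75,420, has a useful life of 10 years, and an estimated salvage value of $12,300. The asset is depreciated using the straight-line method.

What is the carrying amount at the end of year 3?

Depreciable base = $75,420 − $12,300 = $63,120.
Annual expense = $63,120 / 10 = $6,312.
End of year 1: book value $69,108.
End of year 2: book value $62,796.
End of year 3: book value $56,484.

$56,484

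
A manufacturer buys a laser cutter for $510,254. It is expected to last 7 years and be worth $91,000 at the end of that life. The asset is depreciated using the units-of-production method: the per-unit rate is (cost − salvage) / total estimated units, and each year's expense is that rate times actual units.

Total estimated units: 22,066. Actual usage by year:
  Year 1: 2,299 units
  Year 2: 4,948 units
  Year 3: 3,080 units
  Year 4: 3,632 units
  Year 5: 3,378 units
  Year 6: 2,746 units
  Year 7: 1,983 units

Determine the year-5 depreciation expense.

$64,182

Depreciable base = $510,254 − $91,000 = $419,254.
Rate = $419,254 / 22,066 units = $19 per unit.
Year 1: 2,299 × $19 = $43,681. Book value $466,573.
Year 2: 4,948 × $19 = $94,012. Book value $372,561.
Year 3: 3,080 × $19 = $58,520. Book value $314,041.
Year 4: 3,632 × $19 = $69,008. Book value $245,033.
Year 5: 3,378 × $19 = $64,182. Book value $180,851.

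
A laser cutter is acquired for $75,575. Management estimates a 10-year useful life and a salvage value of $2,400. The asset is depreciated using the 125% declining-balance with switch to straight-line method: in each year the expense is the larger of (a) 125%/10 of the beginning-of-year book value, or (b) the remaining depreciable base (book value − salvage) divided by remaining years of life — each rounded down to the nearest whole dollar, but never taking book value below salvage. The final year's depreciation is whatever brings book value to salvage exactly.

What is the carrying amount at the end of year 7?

Depreciable base = $75,575 − $2,400 = $73,175.
Year 1: DB = ⌊$75,575 × 125%/10⌋ = $9,446; SL = ⌊$73,175/10⌋ = $7,317 → take DB $9,446. Book value $66,129.
Year 2: DB = ⌊$66,129 × 125%/10⌋ = $8,266; SL = ⌊$63,729/9⌋ = $7,081 → take DB $8,266. Book value $57,863.
Year 3: DB = ⌊$57,863 × 125%/10⌋ = $7,232; SL = ⌊$55,463/8⌋ = $6,932 → take DB $7,232. Book value $50,631.
Year 4: DB = ⌊$50,631 × 125%/10⌋ = $6,328; SL = ⌊$48,231/7⌋ = $6,890 → take SL $6,890. Book value $43,741.
Year 5: DB = ⌊$43,741 × 125%/10⌋ = $5,467; SL = ⌊$41,341/6⌋ = $6,890 → take SL $6,890. Book value $36,851.
Year 6: DB = ⌊$36,851 × 125%/10⌋ = $4,606; SL = ⌊$34,451/5⌋ = $6,890 → take SL $6,890. Book value $29,961.
Year 7: DB = ⌊$29,961 × 125%/10⌋ = $3,745; SL = ⌊$27,561/4⌋ = $6,890 → take SL $6,890. Book value $23,071.

$23,071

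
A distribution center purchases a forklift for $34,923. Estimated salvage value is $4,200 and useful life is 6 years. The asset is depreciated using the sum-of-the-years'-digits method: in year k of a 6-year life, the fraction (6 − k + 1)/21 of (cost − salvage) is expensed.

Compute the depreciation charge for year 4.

Depreciable base = $34,923 − $4,200 = $30,723.
Sum of the years' digits = 6+5+4+3+2+1 = 21.
Year 1: $30,723 × 6/21 = $8,778. Book value $26,145.
Year 2: $30,723 × 5/21 = $7,315. Book value $18,830.
Year 3: $30,723 × 4/21 = $5,852. Book value $12,978.
Year 4: $30,723 × 3/21 = $4,389. Book value $8,589.

$4,389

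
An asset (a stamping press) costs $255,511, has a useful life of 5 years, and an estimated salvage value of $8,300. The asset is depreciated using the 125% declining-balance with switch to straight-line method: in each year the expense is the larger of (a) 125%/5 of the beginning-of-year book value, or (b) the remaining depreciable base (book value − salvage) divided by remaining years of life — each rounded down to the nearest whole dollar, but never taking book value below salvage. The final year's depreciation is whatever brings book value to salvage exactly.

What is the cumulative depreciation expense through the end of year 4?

$202,069

Depreciable base = $255,511 − $8,300 = $247,211.
Year 1: DB = ⌊$255,511 × 125%/5⌋ = $63,877; SL = ⌊$247,211/5⌋ = $49,442 → take DB $63,877. Book value $191,634.
Year 2: DB = ⌊$191,634 × 125%/5⌋ = $47,908; SL = ⌊$183,334/4⌋ = $45,833 → take DB $47,908. Book value $143,726.
Year 3: DB = ⌊$143,726 × 125%/5⌋ = $35,931; SL = ⌊$135,426/3⌋ = $45,142 → take SL $45,142. Book value $98,584.
Year 4: DB = ⌊$98,584 × 125%/5⌋ = $24,646; SL = ⌊$90,284/2⌋ = $45,142 → take SL $45,142. Book value $53,442.
Accumulated through year 4 = $255,511 − $53,442 = $202,069.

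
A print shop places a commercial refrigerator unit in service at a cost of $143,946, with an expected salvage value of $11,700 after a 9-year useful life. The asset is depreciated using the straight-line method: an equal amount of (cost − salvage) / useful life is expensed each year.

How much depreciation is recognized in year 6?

$14,694

Depreciable base = $143,946 − $11,700 = $132,246.
Annual expense = $132,246 / 9 = $14,694.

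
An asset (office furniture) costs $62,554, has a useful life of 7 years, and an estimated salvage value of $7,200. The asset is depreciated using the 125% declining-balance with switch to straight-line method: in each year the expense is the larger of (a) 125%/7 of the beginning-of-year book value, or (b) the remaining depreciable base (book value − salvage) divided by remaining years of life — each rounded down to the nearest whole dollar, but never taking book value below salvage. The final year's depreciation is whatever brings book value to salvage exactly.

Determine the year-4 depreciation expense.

$6,868

Depreciable base = $62,554 − $7,200 = $55,354.
Year 1: DB = ⌊$62,554 × 125%/7⌋ = $11,170; SL = ⌊$55,354/7⌋ = $7,907 → take DB $11,170. Book value $51,384.
Year 2: DB = ⌊$51,384 × 125%/7⌋ = $9,175; SL = ⌊$44,184/6⌋ = $7,364 → take DB $9,175. Book value $42,209.
Year 3: DB = ⌊$42,209 × 125%/7⌋ = $7,537; SL = ⌊$35,009/5⌋ = $7,001 → take DB $7,537. Book value $34,672.
Year 4: DB = ⌊$34,672 × 125%/7⌋ = $6,191; SL = ⌊$27,472/4⌋ = $6,868 → take SL $6,868. Book value $27,804.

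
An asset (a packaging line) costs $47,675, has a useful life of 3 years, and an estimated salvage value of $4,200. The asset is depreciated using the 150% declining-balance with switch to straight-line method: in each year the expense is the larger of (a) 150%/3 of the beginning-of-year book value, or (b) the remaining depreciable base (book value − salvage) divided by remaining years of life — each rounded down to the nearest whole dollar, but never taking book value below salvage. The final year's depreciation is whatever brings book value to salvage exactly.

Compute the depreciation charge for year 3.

Depreciable base = $47,675 − $4,200 = $43,475.
Year 1: DB = ⌊$47,675 × 150%/3⌋ = $23,837; SL = ⌊$43,475/3⌋ = $14,491 → take DB $23,837. Book value $23,838.
Year 2: DB = ⌊$23,838 × 150%/3⌋ = $11,919; SL = ⌊$19,638/2⌋ = $9,819 → take DB $11,919. Book value $11,919.
Year 3 (final): $11,919 − $4,200 = $7,719. Book value $4,200.

$7,719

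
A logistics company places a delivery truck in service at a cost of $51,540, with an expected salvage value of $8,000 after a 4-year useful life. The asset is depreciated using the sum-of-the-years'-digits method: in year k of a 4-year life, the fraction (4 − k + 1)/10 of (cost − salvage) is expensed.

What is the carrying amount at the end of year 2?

$21,062

Depreciable base = $51,540 − $8,000 = $43,540.
Sum of the years' digits = 4+3+2+1 = 10.
Year 1: $43,540 × 4/10 = $17,416. Book value $34,124.
Year 2: $43,540 × 3/10 = $13,062. Book value $21,062.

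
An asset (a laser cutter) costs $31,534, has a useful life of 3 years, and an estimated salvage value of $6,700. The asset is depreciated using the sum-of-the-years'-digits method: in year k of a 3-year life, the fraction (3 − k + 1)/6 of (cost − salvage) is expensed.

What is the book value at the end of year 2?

Depreciable base = $31,534 − $6,700 = $24,834.
Sum of the years' digits = 3+2+1 = 6.
Year 1: $24,834 × 3/6 = $12,417. Book value $19,117.
Year 2: $24,834 × 2/6 = $8,278. Book value $10,839.

$10,839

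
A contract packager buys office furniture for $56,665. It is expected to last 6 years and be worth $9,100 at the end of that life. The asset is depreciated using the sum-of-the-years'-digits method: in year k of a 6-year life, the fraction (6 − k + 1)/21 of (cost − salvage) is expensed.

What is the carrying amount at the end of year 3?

Depreciable base = $56,665 − $9,100 = $47,565.
Sum of the years' digits = 6+5+4+3+2+1 = 21.
Year 1: $47,565 × 6/21 = $13,590. Book value $43,075.
Year 2: $47,565 × 5/21 = $11,325. Book value $31,750.
Year 3: $47,565 × 4/21 = $9,060. Book value $22,690.

$22,690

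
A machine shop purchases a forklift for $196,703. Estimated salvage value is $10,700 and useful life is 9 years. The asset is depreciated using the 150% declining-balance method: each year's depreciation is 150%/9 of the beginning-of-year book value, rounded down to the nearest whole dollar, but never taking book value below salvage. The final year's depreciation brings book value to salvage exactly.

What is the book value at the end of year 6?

$65,877

Depreciable base = $196,703 − $10,700 = $186,003.
Year 1: ⌊$196,703 × 150%/9⌋ = $32,783. Book value $163,920.
Year 2: ⌊$163,920 × 150%/9⌋ = $27,320. Book value $136,600.
Year 3: ⌊$136,600 × 150%/9⌋ = $22,766. Book value $113,834.
Year 4: ⌊$113,834 × 150%/9⌋ = $18,972. Book value $94,862.
Year 5: ⌊$94,862 × 150%/9⌋ = $15,810. Book value $79,052.
Year 6: ⌊$79,052 × 150%/9⌋ = $13,175. Book value $65,877.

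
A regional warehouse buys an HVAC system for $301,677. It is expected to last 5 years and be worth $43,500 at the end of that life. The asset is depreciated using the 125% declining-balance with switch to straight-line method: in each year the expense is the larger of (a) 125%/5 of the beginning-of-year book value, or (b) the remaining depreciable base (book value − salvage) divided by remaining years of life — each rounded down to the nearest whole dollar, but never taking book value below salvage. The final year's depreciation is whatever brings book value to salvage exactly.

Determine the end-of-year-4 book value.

Depreciable base = $301,677 − $43,500 = $258,177.
Year 1: DB = ⌊$301,677 × 125%/5⌋ = $75,419; SL = ⌊$258,177/5⌋ = $51,635 → take DB $75,419. Book value $226,258.
Year 2: DB = ⌊$226,258 × 125%/5⌋ = $56,564; SL = ⌊$182,758/4⌋ = $45,689 → take DB $56,564. Book value $169,694.
Year 3: DB = ⌊$169,694 × 125%/5⌋ = $42,423; SL = ⌊$126,194/3⌋ = $42,064 → take DB $42,423. Book value $127,271.
Year 4: DB = ⌊$127,271 × 125%/5⌋ = $31,817; SL = ⌊$83,771/2⌋ = $41,885 → take SL $41,885. Book value $85,386.

$85,386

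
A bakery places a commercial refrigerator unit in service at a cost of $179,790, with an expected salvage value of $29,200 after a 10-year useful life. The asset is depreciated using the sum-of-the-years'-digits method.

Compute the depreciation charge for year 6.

Depreciable base = $179,790 − $29,200 = $150,590.
Sum of the years' digits = 10+9+8+7+6+5+4+3+2+1 = 55.
Year 1: $150,590 × 10/55 = $27,380. Book value $152,410.
Year 2: $150,590 × 9/55 = $24,642. Book value $127,768.
Year 3: $150,590 × 8/55 = $21,904. Book value $105,864.
Year 4: $150,590 × 7/55 = $19,166. Book value $86,698.
Year 5: $150,590 × 6/55 = $16,428. Book value $70,270.
Year 6: $150,590 × 5/55 = $13,690. Book value $56,580.

$13,690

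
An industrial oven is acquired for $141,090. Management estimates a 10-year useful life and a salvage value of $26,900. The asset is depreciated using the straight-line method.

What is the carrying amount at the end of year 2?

Depreciable base = $141,090 − $26,900 = $114,190.
Annual expense = $114,190 / 10 = $11,419.
End of year 1: book value $129,671.
End of year 2: book value $118,252.

$118,252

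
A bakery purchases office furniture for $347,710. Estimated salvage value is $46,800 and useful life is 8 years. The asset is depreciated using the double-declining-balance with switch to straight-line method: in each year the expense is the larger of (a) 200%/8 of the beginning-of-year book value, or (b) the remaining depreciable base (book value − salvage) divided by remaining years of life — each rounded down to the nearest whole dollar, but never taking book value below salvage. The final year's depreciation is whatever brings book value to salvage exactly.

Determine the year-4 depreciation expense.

$36,672

Depreciable base = $347,710 − $46,800 = $300,910.
Year 1: DB = ⌊$347,710 × 200%/8⌋ = $86,927; SL = ⌊$300,910/8⌋ = $37,613 → take DB $86,927. Book value $260,783.
Year 2: DB = ⌊$260,783 × 200%/8⌋ = $65,195; SL = ⌊$213,983/7⌋ = $30,569 → take DB $65,195. Book value $195,588.
Year 3: DB = ⌊$195,588 × 200%/8⌋ = $48,897; SL = ⌊$148,788/6⌋ = $24,798 → take DB $48,897. Book value $146,691.
Year 4: DB = ⌊$146,691 × 200%/8⌋ = $36,672; SL = ⌊$99,891/5⌋ = $19,978 → take DB $36,672. Book value $110,019.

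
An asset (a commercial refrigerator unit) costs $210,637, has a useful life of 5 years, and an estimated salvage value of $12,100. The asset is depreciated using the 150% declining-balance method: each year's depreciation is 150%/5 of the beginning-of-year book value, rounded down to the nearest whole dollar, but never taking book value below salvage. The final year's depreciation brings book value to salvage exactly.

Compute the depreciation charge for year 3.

$30,963

Depreciable base = $210,637 − $12,100 = $198,537.
Year 1: ⌊$210,637 × 150%/5⌋ = $63,191. Book value $147,446.
Year 2: ⌊$147,446 × 150%/5⌋ = $44,233. Book value $103,213.
Year 3: ⌊$103,213 × 150%/5⌋ = $30,963. Book value $72,250.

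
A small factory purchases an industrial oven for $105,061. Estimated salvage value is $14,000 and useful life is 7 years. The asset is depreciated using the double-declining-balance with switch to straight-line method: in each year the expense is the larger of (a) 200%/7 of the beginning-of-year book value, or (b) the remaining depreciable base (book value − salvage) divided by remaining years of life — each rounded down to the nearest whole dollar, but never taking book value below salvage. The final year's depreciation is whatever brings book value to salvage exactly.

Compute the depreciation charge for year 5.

$7,814

Depreciable base = $105,061 − $14,000 = $91,061.
Year 1: DB = ⌊$105,061 × 200%/7⌋ = $30,017; SL = ⌊$91,061/7⌋ = $13,008 → take DB $30,017. Book value $75,044.
Year 2: DB = ⌊$75,044 × 200%/7⌋ = $21,441; SL = ⌊$61,044/6⌋ = $10,174 → take DB $21,441. Book value $53,603.
Year 3: DB = ⌊$53,603 × 200%/7⌋ = $15,315; SL = ⌊$39,603/5⌋ = $7,920 → take DB $15,315. Book value $38,288.
Year 4: DB = ⌊$38,288 × 200%/7⌋ = $10,939; SL = ⌊$24,288/4⌋ = $6,072 → take DB $10,939. Book value $27,349.
Year 5: DB = ⌊$27,349 × 200%/7⌋ = $7,814; SL = ⌊$13,349/3⌋ = $4,449 → take DB $7,814. Book value $19,535.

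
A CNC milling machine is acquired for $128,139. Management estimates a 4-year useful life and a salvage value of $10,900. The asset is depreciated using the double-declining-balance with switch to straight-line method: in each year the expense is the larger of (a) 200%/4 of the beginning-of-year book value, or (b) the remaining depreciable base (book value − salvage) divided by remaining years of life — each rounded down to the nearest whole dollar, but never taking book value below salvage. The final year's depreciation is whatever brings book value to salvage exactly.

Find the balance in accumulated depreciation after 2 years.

Depreciable base = $128,139 − $10,900 = $117,239.
Year 1: DB = ⌊$128,139 × 200%/4⌋ = $64,069; SL = ⌊$117,239/4⌋ = $29,309 → take DB $64,069. Book value $64,070.
Year 2: DB = ⌊$64,070 × 200%/4⌋ = $32,035; SL = ⌊$53,170/3⌋ = $17,723 → take DB $32,035. Book value $32,035.
Accumulated through year 2 = $128,139 − $32,035 = $96,104.

$96,104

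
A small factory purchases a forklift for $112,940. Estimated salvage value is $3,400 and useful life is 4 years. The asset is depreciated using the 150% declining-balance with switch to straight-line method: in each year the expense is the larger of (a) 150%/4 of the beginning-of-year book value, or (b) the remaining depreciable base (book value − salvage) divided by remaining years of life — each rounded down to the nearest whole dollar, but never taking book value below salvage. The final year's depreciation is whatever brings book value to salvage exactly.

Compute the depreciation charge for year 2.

$26,470

Depreciable base = $112,940 − $3,400 = $109,540.
Year 1: DB = ⌊$112,940 × 150%/4⌋ = $42,352; SL = ⌊$109,540/4⌋ = $27,385 → take DB $42,352. Book value $70,588.
Year 2: DB = ⌊$70,588 × 150%/4⌋ = $26,470; SL = ⌊$67,188/3⌋ = $22,396 → take DB $26,470. Book value $44,118.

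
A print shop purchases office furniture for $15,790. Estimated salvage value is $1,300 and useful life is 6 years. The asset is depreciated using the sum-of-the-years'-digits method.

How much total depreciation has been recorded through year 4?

Depreciable base = $15,790 − $1,300 = $14,490.
Sum of the years' digits = 6+5+4+3+2+1 = 21.
Year 1: $14,490 × 6/21 = $4,140. Book value $11,650.
Year 2: $14,490 × 5/21 = $3,450. Book value $8,200.
Year 3: $14,490 × 4/21 = $2,760. Book value $5,440.
Year 4: $14,490 × 3/21 = $2,070. Book value $3,370.
Accumulated through year 4 = $15,790 − $3,370 = $12,420.

$12,420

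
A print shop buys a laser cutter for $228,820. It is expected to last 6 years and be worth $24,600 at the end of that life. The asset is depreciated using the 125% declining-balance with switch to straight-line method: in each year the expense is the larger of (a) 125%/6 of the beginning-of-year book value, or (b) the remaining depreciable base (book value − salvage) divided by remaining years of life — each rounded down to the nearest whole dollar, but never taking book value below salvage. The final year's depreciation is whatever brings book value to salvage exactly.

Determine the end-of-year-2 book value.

$143,411

Depreciable base = $228,820 − $24,600 = $204,220.
Year 1: DB = ⌊$228,820 × 125%/6⌋ = $47,670; SL = ⌊$204,220/6⌋ = $34,036 → take DB $47,670. Book value $181,150.
Year 2: DB = ⌊$181,150 × 125%/6⌋ = $37,739; SL = ⌊$156,550/5⌋ = $31,310 → take DB $37,739. Book value $143,411.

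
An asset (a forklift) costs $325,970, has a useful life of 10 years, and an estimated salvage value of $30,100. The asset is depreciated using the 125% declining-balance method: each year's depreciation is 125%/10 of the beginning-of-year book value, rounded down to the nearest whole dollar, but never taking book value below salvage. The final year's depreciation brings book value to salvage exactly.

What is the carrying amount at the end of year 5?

$167,195

Depreciable base = $325,970 − $30,100 = $295,870.
Year 1: ⌊$325,970 × 125%/10⌋ = $40,746. Book value $285,224.
Year 2: ⌊$285,224 × 125%/10⌋ = $35,653. Book value $249,571.
Year 3: ⌊$249,571 × 125%/10⌋ = $31,196. Book value $218,375.
Year 4: ⌊$218,375 × 125%/10⌋ = $27,296. Book value $191,079.
Year 5: ⌊$191,079 × 125%/10⌋ = $23,884. Book value $167,195.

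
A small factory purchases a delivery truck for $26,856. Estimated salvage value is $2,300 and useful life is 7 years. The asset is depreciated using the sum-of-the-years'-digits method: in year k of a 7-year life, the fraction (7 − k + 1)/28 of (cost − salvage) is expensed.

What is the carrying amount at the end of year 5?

$4,931

Depreciable base = $26,856 − $2,300 = $24,556.
Sum of the years' digits = 7+6+5+4+3+2+1 = 28.
Year 1: $24,556 × 7/28 = $6,139. Book value $20,717.
Year 2: $24,556 × 6/28 = $5,262. Book value $15,455.
Year 3: $24,556 × 5/28 = $4,385. Book value $11,070.
Year 4: $24,556 × 4/28 = $3,508. Book value $7,562.
Year 5: $24,556 × 3/28 = $2,631. Book value $4,931.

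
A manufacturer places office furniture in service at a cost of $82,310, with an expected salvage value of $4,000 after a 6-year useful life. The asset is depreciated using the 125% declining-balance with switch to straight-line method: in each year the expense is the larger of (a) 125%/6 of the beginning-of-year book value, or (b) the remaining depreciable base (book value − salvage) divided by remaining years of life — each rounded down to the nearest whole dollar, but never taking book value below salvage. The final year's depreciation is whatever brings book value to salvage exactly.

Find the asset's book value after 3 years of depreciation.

$39,691

Depreciable base = $82,310 − $4,000 = $78,310.
Year 1: DB = ⌊$82,310 × 125%/6⌋ = $17,147; SL = ⌊$78,310/6⌋ = $13,051 → take DB $17,147. Book value $65,163.
Year 2: DB = ⌊$65,163 × 125%/6⌋ = $13,575; SL = ⌊$61,163/5⌋ = $12,232 → take DB $13,575. Book value $51,588.
Year 3: DB = ⌊$51,588 × 125%/6⌋ = $10,747; SL = ⌊$47,588/4⌋ = $11,897 → take SL $11,897. Book value $39,691.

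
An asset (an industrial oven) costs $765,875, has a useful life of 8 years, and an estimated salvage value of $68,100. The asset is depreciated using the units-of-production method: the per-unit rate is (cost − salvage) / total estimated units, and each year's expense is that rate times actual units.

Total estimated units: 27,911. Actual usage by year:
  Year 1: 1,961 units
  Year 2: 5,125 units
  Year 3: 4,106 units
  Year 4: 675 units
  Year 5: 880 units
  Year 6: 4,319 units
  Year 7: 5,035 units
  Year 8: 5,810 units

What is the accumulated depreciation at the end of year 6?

Depreciable base = $765,875 − $68,100 = $697,775.
Rate = $697,775 / 27,911 units = $25 per unit.
Year 1: 1,961 × $25 = $49,025. Book value $716,850.
Year 2: 5,125 × $25 = $128,125. Book value $588,725.
Year 3: 4,106 × $25 = $102,650. Book value $486,075.
Year 4: 675 × $25 = $16,875. Book value $469,200.
Year 5: 880 × $25 = $22,000. Book value $447,200.
Year 6: 4,319 × $25 = $107,975. Book value $339,225.
Accumulated through year 6 = $765,875 − $339,225 = $426,650.

$426,650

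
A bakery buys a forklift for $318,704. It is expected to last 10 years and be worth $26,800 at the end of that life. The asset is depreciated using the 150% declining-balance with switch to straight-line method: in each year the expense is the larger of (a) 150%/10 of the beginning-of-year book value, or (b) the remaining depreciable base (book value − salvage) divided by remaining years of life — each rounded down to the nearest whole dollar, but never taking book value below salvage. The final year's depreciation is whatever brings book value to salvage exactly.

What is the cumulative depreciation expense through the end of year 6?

$200,213

Depreciable base = $318,704 − $26,800 = $291,904.
Year 1: DB = ⌊$318,704 × 150%/10⌋ = $47,805; SL = ⌊$291,904/10⌋ = $29,190 → take DB $47,805. Book value $270,899.
Year 2: DB = ⌊$270,899 × 150%/10⌋ = $40,634; SL = ⌊$244,099/9⌋ = $27,122 → take DB $40,634. Book value $230,265.
Year 3: DB = ⌊$230,265 × 150%/10⌋ = $34,539; SL = ⌊$203,465/8⌋ = $25,433 → take DB $34,539. Book value $195,726.
Year 4: DB = ⌊$195,726 × 150%/10⌋ = $29,358; SL = ⌊$168,926/7⌋ = $24,132 → take DB $29,358. Book value $166,368.
Year 5: DB = ⌊$166,368 × 150%/10⌋ = $24,955; SL = ⌊$139,568/6⌋ = $23,261 → take DB $24,955. Book value $141,413.
Year 6: DB = ⌊$141,413 × 150%/10⌋ = $21,211; SL = ⌊$114,613/5⌋ = $22,922 → take SL $22,922. Book value $118,491.
Accumulated through year 6 = $318,704 − $118,491 = $200,213.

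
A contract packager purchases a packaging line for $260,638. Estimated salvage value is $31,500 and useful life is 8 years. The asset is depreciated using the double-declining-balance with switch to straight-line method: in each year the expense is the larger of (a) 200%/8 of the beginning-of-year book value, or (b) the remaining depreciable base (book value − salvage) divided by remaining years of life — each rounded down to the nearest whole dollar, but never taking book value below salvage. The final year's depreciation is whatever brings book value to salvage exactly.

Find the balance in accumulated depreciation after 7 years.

Depreciable base = $260,638 − $31,500 = $229,138.
Year 1: DB = ⌊$260,638 × 200%/8⌋ = $65,159; SL = ⌊$229,138/8⌋ = $28,642 → take DB $65,159. Book value $195,479.
Year 2: DB = ⌊$195,479 × 200%/8⌋ = $48,869; SL = ⌊$163,979/7⌋ = $23,425 → take DB $48,869. Book value $146,610.
Year 3: DB = ⌊$146,610 × 200%/8⌋ = $36,652; SL = ⌊$115,110/6⌋ = $19,185 → take DB $36,652. Book value $109,958.
Year 4: DB = ⌊$109,958 × 200%/8⌋ = $27,489; SL = ⌊$78,458/5⌋ = $15,691 → take DB $27,489. Book value $82,469.
Year 5: DB = ⌊$82,469 × 200%/8⌋ = $20,617; SL = ⌊$50,969/4⌋ = $12,742 → take DB $20,617. Book value $61,852.
Year 6: DB = ⌊$61,852 × 200%/8⌋ = $15,463; SL = ⌊$30,352/3⌋ = $10,117 → take DB $15,463. Book value $46,389.
Year 7: DB = ⌊$46,389 × 200%/8⌋ = $11,597; SL = ⌊$14,889/2⌋ = $7,444 → take DB $11,597. Book value $34,792.
Accumulated through year 7 = $260,638 − $34,792 = $225,846.

$225,846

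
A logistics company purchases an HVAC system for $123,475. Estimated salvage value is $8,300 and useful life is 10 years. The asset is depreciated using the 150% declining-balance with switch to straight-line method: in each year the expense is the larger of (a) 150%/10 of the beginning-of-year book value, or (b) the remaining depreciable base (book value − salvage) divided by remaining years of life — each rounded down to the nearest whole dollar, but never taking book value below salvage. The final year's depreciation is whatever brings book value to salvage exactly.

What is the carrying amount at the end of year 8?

$26,896

Depreciable base = $123,475 − $8,300 = $115,175.
Year 1: DB = ⌊$123,475 × 150%/10⌋ = $18,521; SL = ⌊$115,175/10⌋ = $11,517 → take DB $18,521. Book value $104,954.
Year 2: DB = ⌊$104,954 × 150%/10⌋ = $15,743; SL = ⌊$96,654/9⌋ = $10,739 → take DB $15,743. Book value $89,211.
Year 3: DB = ⌊$89,211 × 150%/10⌋ = $13,381; SL = ⌊$80,911/8⌋ = $10,113 → take DB $13,381. Book value $75,830.
Year 4: DB = ⌊$75,830 × 150%/10⌋ = $11,374; SL = ⌊$67,530/7⌋ = $9,647 → take DB $11,374. Book value $64,456.
Year 5: DB = ⌊$64,456 × 150%/10⌋ = $9,668; SL = ⌊$56,156/6⌋ = $9,359 → take DB $9,668. Book value $54,788.
Year 6: DB = ⌊$54,788 × 150%/10⌋ = $8,218; SL = ⌊$46,488/5⌋ = $9,297 → take SL $9,297. Book value $45,491.
Year 7: DB = ⌊$45,491 × 150%/10⌋ = $6,823; SL = ⌊$37,191/4⌋ = $9,297 → take SL $9,297. Book value $36,194.
Year 8: DB = ⌊$36,194 × 150%/10⌋ = $5,429; SL = ⌊$27,894/3⌋ = $9,298 → take SL $9,298. Book value $26,896.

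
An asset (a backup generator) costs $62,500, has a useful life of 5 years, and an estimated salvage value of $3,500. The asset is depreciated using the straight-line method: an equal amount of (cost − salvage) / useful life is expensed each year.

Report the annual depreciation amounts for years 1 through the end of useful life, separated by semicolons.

$11,800; $11,800; $11,800; $11,800; $11,800

Depreciable base = $62,500 − $3,500 = $59,000.
Annual expense = $59,000 / 5 = $11,800.
End of year 1: book value $50,700.
End of year 2: book value $38,900.
End of year 3: book value $27,100.
End of year 4: book value $15,300.
End of year 5: book value $3,500.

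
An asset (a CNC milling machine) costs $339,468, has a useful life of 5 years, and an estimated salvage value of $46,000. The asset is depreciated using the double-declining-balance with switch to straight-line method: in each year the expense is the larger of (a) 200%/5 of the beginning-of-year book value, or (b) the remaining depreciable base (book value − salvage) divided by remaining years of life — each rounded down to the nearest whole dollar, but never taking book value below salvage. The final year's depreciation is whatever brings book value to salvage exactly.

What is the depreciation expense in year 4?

Depreciable base = $339,468 − $46,000 = $293,468.
Year 1: DB = ⌊$339,468 × 200%/5⌋ = $135,787; SL = ⌊$293,468/5⌋ = $58,693 → take DB $135,787. Book value $203,681.
Year 2: DB = ⌊$203,681 × 200%/5⌋ = $81,472; SL = ⌊$157,681/4⌋ = $39,420 → take DB $81,472. Book value $122,209.
Year 3: DB = ⌊$122,209 × 200%/5⌋ = $48,883; SL = ⌊$76,209/3⌋ = $25,403 → take DB $48,883. Book value $73,326.
Year 4: DB = ⌊$73,326 × 200%/5⌋ = $29,330; SL = ⌊$27,326/2⌋ = $13,663 → take DB $29,330, capped at $27,326. Book value $46,000.

$27,326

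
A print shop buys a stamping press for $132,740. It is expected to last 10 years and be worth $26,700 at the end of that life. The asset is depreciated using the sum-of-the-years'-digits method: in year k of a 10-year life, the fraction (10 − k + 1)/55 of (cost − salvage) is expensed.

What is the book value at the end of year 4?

Depreciable base = $132,740 − $26,700 = $106,040.
Sum of the years' digits = 10+9+8+7+6+5+4+3+2+1 = 55.
Year 1: $106,040 × 10/55 = $19,280. Book value $113,460.
Year 2: $106,040 × 9/55 = $17,352. Book value $96,108.
Year 3: $106,040 × 8/55 = $15,424. Book value $80,684.
Year 4: $106,040 × 7/55 = $13,496. Book value $67,188.

$67,188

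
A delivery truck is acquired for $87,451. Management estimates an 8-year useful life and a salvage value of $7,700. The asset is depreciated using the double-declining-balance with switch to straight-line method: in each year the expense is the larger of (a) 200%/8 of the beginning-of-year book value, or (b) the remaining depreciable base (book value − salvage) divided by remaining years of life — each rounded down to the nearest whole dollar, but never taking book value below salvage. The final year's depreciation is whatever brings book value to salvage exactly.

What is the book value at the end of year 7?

Depreciable base = $87,451 − $7,700 = $79,751.
Year 1: DB = ⌊$87,451 × 200%/8⌋ = $21,862; SL = ⌊$79,751/8⌋ = $9,968 → take DB $21,862. Book value $65,589.
Year 2: DB = ⌊$65,589 × 200%/8⌋ = $16,397; SL = ⌊$57,889/7⌋ = $8,269 → take DB $16,397. Book value $49,192.
Year 3: DB = ⌊$49,192 × 200%/8⌋ = $12,298; SL = ⌊$41,492/6⌋ = $6,915 → take DB $12,298. Book value $36,894.
Year 4: DB = ⌊$36,894 × 200%/8⌋ = $9,223; SL = ⌊$29,194/5⌋ = $5,838 → take DB $9,223. Book value $27,671.
Year 5: DB = ⌊$27,671 × 200%/8⌋ = $6,917; SL = ⌊$19,971/4⌋ = $4,992 → take DB $6,917. Book value $20,754.
Year 6: DB = ⌊$20,754 × 200%/8⌋ = $5,188; SL = ⌊$13,054/3⌋ = $4,351 → take DB $5,188. Book value $15,566.
Year 7: DB = ⌊$15,566 × 200%/8⌋ = $3,891; SL = ⌊$7,866/2⌋ = $3,933 → take SL $3,933. Book value $11,633.

$11,633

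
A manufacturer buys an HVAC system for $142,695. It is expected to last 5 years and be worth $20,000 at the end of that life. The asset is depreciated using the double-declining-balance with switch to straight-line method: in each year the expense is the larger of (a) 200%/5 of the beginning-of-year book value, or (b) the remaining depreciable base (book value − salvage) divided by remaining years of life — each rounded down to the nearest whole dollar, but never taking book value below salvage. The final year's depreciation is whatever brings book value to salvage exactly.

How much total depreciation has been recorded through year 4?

$122,695

Depreciable base = $142,695 − $20,000 = $122,695.
Year 1: DB = ⌊$142,695 × 200%/5⌋ = $57,078; SL = ⌊$122,695/5⌋ = $24,539 → take DB $57,078. Book value $85,617.
Year 2: DB = ⌊$85,617 × 200%/5⌋ = $34,246; SL = ⌊$65,617/4⌋ = $16,404 → take DB $34,246. Book value $51,371.
Year 3: DB = ⌊$51,371 × 200%/5⌋ = $20,548; SL = ⌊$31,371/3⌋ = $10,457 → take DB $20,548. Book value $30,823.
Year 4: DB = ⌊$30,823 × 200%/5⌋ = $12,329; SL = ⌊$10,823/2⌋ = $5,411 → take DB $12,329, capped at $10,823. Book value $20,000.
Accumulated through year 4 = $142,695 − $20,000 = $122,695.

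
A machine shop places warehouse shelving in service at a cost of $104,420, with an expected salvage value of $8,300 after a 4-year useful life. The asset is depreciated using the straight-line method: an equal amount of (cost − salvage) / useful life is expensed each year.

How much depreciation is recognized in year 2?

Depreciable base = $104,420 − $8,300 = $96,120.
Annual expense = $96,120 / 4 = $24,030.

$24,030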